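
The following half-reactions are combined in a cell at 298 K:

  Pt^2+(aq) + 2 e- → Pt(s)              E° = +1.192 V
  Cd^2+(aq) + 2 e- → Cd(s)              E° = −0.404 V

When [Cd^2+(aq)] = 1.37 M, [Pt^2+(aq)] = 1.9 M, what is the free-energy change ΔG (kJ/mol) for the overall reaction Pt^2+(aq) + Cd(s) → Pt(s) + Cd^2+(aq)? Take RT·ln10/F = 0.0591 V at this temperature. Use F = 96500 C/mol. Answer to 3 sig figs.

−309 kJ/mol

E°cell = +1.192 − (−0.404) = +1.596 V; the balanced reaction transfers n = 2 electrons.
Here Q = [Cd^2+(aq)] / [Pt^2+(aq)] = 0.721 (log Q = −0.142), giving E = +1.596 − (0.0591/2)·(−0.142) = +1.6002 V.
Then ΔG = −nFE = −2 × 96500 × +1.6002 J/mol = −309 kJ/mol.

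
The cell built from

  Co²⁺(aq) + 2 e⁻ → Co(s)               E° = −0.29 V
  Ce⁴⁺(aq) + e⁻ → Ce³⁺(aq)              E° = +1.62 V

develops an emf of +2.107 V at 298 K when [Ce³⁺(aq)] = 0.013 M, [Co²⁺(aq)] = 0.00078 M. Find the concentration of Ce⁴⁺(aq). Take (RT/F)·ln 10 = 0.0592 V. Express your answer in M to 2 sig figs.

With Ce⁴⁺/Ce³⁺ at the cathode and Co²⁺/Co at the anode, E°cell = +1.62 − (−0.29) = +1.91 V (n = 2).
Rearranging E = E° − (0.0592/n)·log Q gives log Q = 2(+1.91 − (+2.107))/0.0592 = −6.655.
Balancing electrons gives 2 Ce⁴⁺(aq) + Co(s) → 2 Ce³⁺(aq) + Co²⁺(aq); thus Q = ([Ce³⁺(aq)]^2·[Co²⁺(aq)]) / [Ce⁴⁺(aq)]^2.
Substituting the known concentrations and solving, log [Ce⁴⁺(aq)] = −0.113 and [Ce⁴⁺(aq)] = 0.77 M.

0.77 M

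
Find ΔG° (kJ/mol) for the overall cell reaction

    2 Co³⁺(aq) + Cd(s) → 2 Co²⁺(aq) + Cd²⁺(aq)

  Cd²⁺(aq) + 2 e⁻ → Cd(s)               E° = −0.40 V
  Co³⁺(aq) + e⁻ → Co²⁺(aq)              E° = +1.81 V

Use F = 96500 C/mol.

−427 kJ/mol

In the reaction as written Co³⁺(aq) is reduced, so the Co³⁺/Co²⁺ couple is the cathode and Cd²⁺/Cd is the anode.
E°cell = +1.81 − (−0.40) = +2.21 V; balancing electrons gives n = 2.
ΔG° = −nFE°cell = −(2)(96500)(+2.21) J/mol = −427 kJ/mol.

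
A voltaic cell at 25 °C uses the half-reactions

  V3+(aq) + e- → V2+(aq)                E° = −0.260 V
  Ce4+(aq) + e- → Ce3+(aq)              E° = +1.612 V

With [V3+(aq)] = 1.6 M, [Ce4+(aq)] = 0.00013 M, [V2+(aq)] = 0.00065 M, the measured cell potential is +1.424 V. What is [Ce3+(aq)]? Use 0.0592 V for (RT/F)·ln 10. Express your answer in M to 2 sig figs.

2.0 M

Ce⁴⁺/Ce³⁺ is the cathode (higher E°); E°cell = +1.612 − (−0.260) = +1.872 V with n = 1.
Since E = E° − (0.0592/n)·log Q, log Q = n(E° − E)/0.0592 = 7.568.
For Ce4+(aq) + V2+(aq) → Ce3+(aq) + V3+(aq), the reaction quotient is Q = ([Ce3+(aq)]·[V3+(aq)]) / ([Ce4+(aq)]·[V2+(aq)]).
Solving for the unknown gives log [Ce3+(aq)] = 0.291, so [Ce3+(aq)] ≈ 2.0 M.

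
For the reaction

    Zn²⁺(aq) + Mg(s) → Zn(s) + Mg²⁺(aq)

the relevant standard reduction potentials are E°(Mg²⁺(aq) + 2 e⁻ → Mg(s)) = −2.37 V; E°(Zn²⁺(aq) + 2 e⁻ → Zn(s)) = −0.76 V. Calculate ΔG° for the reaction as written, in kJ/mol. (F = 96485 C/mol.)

In the reaction as written Zn²⁺(aq) is reduced, so the Zn²⁺/Zn couple is the cathode and Mg²⁺/Mg is the anode.
E°cell = −0.76 − (−2.37) = +1.61 V; balancing electrons gives n = 2.
ΔG° = −nFE°cell = −(2)(96485)(+1.61) J/mol = −311 kJ/mol.

−311 kJ/mol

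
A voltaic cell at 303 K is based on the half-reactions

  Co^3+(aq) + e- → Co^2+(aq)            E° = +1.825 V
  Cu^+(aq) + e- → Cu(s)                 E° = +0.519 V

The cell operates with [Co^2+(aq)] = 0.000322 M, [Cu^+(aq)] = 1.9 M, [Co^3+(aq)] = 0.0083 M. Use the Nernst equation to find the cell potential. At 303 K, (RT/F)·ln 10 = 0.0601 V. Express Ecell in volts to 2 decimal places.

Since E°(Co³⁺/Co²⁺) > E°(Cu⁺/Cu), Co³⁺/Co²⁺ serves as the cathode.
E°cell = E°cat − E°an = +1.825 − (+0.519) = +1.306 V; n = 1.
For the overall reaction Co^3+(aq) + Cu(s) → Co^2+(aq) + Cu^+(aq), Q = ([Co^2+(aq)]·[Cu^+(aq)]) / [Co^3+(aq)] = 0.0737, giving log Q = −1.132.
By the Nernst equation, E = +1.306 − (0.0601/1)·(−1.132) = +1.37 V.

+1.37 V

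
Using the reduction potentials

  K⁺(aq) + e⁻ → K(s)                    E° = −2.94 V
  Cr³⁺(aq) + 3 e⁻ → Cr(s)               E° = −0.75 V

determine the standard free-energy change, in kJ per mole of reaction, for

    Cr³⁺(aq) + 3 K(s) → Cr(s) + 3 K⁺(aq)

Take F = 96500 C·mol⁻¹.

−634 kJ/mol

In the reaction as written Cr³⁺(aq) is reduced, so the Cr³⁺/Cr couple is the cathode and K⁺/K is the anode.
E°cell = −0.75 − (−2.94) = +2.19 V; balancing electrons gives n = 3.
ΔG° = −nFE°cell = −(3)(96500)(+2.19) J/mol = −634 kJ/mol.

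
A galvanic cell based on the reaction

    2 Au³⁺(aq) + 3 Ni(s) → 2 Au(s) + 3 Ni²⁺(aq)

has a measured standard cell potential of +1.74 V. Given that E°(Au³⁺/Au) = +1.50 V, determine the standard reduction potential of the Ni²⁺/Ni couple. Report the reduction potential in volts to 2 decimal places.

−0.24 V

In the reaction as written the Au³⁺/Au couple is reduced (cathode) and Ni²⁺/Ni is oxidized (anode), so E°cell = E°(Au³⁺/Au) − E°(Ni²⁺/Ni).
E°(Ni²⁺/Ni) = E°(cathode) − E°cell = +1.50 − (+1.74) = −0.24 V.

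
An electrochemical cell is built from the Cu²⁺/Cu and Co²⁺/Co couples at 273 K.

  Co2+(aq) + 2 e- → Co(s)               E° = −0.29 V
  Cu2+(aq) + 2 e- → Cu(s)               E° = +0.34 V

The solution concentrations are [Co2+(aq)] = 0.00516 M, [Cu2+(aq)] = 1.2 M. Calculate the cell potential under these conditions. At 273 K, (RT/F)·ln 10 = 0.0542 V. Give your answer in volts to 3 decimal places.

Cu²⁺/Cu is reduced (cathode, E° = +0.34 V) and Co²⁺/Co is oxidized (anode).
E°cell = E°cat − E°an = +0.34 − (−0.29) = +0.63 V; n = 2.
The balanced reaction is Cu2+(aq) + Co(s) → Cu(s) + Co2+(aq), so Q = [Co2+(aq)] / [Cu2+(aq)] = 0.0043 and log Q = −2.367.
By the Nernst equation, E = +0.63 − (0.0542/2)·(−2.367) = +0.694 V.

+0.694 V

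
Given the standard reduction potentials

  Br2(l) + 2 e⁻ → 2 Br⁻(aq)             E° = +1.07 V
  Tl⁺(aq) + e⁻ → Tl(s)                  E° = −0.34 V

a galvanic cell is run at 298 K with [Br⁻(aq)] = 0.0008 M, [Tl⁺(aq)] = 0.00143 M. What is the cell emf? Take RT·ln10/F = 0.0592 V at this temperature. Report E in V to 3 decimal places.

+1.762 V

Br₂/Br⁻ is reduced (cathode, E° = +1.07 V) and Tl⁺/Tl is oxidized (anode).
The standard potential is +1.07 − (−0.34) = +1.41 V and the balanced reaction transfers n = 2 electrons.
The balanced reaction is Br2(l) + 2 Tl(s) → 2 Br⁻(aq) + 2 Tl⁺(aq), so Q = [Br⁻(aq)]^2·[Tl⁺(aq)]^2 = 1.31×10^−12 and log Q = −11.883.
By the Nernst equation, E = +1.41 − (0.0592/2)·(−11.883) = +1.762 V.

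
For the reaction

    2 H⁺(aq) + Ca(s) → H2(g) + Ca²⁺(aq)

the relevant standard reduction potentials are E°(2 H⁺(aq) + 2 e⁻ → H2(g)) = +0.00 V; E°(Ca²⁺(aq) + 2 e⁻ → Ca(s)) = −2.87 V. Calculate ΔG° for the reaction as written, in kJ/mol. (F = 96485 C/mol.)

−554 kJ/mol

In the reaction as written H⁺(aq) is reduced, so the 2H⁺/H₂ couple is the cathode and Ca²⁺/Ca is the anode.
E°cell = +0.00 − (−2.87) = +2.87 V; balancing electrons gives n = 2.
ΔG° = −nFE°cell = −(2)(96485)(+2.87) J/mol = −554 kJ/mol.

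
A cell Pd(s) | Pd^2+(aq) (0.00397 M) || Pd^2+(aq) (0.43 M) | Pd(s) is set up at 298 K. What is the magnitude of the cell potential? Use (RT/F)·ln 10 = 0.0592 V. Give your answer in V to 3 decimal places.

For a concentration cell E°cell = 0, since both electrodes use the same couple.
The compartment with the higher Pd^2+(aq) concentration (0.43 M) acts as the cathode; ions are reduced there and produced at the dilute (0.00397 M) anode.
With n = 2, Ecell = −(0.0592/2)·log([dilute]/[conc]) = −(0.0592/2)·log(0.00397/0.43) = +0.060 V.

0.060 V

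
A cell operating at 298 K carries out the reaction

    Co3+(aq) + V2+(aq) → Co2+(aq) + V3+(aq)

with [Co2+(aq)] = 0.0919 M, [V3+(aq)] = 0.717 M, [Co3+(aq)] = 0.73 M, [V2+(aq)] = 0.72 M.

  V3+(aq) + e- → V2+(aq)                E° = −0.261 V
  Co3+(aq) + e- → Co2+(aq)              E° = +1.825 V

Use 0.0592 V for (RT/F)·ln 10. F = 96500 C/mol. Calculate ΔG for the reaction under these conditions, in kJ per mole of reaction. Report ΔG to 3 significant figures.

−206 kJ/mol

The standard cell potential is +1.825 − (−0.261) = +2.086 V, with n = 1 electron in the balanced equation.
Here Q = ([Co2+(aq)]·[V3+(aq)]) / ([Co3+(aq)]·[V2+(aq)]) = 0.125 (log Q = −0.902), giving E = +2.086 − (0.0592/1)·(−0.902) = +2.1394 V.
ΔG = −nFE = −(1)(96500)(+2.1394) J/mol = −206 kJ/mol.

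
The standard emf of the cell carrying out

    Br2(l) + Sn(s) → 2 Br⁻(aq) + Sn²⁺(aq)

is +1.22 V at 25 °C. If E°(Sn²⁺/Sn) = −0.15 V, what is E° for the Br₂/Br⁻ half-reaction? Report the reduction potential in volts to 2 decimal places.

+1.07 V

In the reaction as written the Br₂/Br⁻ couple is reduced (cathode) and Sn²⁺/Sn is oxidized (anode), so E°cell = E°(Br₂/Br⁻) − E°(Sn²⁺/Sn).
E°(Br₂/Br⁻) = E°cell + E°(anode) = +1.22 + (−0.15) = +1.07 V.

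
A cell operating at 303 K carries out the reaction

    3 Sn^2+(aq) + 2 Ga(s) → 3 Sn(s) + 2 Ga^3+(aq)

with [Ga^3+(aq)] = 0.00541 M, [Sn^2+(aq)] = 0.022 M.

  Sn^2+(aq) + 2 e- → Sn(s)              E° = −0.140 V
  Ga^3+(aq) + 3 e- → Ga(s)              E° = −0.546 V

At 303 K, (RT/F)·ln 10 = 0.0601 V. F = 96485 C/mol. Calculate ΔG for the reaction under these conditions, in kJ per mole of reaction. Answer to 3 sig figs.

−232 kJ/mol

With Sn²⁺/Sn reduced at the cathode, E°cell = −0.140 − (−0.546) = +0.406 V and n = 6.
The reaction quotient is [Ga^3+(aq)]^2 / [Sn^2+(aq)]^3 = 2.75; by Nernst, E = +0.406 − (0.0601/6)(0.439) = +0.4016 V.
ΔG = −nFE = −(6)(96485)(+0.4016) J/mol = −232 kJ/mol.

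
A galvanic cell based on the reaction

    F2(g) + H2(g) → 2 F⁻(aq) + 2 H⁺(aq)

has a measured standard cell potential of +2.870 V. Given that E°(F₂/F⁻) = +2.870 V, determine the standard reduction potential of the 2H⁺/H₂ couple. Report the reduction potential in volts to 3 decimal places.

In the reaction as written the F₂/F⁻ couple is reduced (cathode) and 2H⁺/H₂ is oxidized (anode), so E°cell = E°(F₂/F⁻) − E°(2H⁺/H₂).
E°(2H⁺/H₂) = E°(cathode) − E°cell = +2.870 − (+2.870) = +0.000 V.

+0.000 V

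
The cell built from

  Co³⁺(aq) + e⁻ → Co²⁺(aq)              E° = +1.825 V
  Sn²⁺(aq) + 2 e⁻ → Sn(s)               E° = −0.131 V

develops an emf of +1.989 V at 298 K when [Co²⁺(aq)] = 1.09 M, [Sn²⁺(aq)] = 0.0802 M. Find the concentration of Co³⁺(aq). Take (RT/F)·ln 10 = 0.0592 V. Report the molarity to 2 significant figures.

Co³⁺/Co²⁺ is the cathode (higher E°); E°cell = +1.825 − (−0.131) = +1.956 V with n = 2.
From the Nernst equation, log Q = n(E° − E)/0.0592 = 2·(+1.956 − (+1.989))/0.0592 = −1.115.
The balanced reaction is 2 Co³⁺(aq) + Sn(s) → 2 Co²⁺(aq) + Sn²⁺(aq), so Q = ([Co²⁺(aq)]^2·[Sn²⁺(aq)]) / [Co³⁺(aq)]^2.
Substituting the known concentrations and solving, log [Co³⁺(aq)] = 0.047 and [Co³⁺(aq)] = 1.1 M.

1.1 M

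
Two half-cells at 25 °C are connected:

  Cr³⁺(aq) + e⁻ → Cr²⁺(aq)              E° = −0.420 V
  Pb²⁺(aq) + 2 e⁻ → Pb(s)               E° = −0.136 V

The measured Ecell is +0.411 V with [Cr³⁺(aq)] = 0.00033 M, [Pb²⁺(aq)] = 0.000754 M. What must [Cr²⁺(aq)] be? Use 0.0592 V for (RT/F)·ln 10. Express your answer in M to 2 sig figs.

1.7 M

Pb²⁺/Pb is the cathode (higher E°); E°cell = −0.136 − (−0.420) = +0.284 V with n = 2.
Rearranging E = E° − (0.0592/n)·log Q gives log Q = 2(+0.284 − (+0.411))/0.0592 = −4.291.
For Pb²⁺(aq) + 2 Cr²⁺(aq) → Pb(s) + 2 Cr³⁺(aq), the reaction quotient is Q = [Cr³⁺(aq)]^2 / ([Pb²⁺(aq)]·[Cr²⁺(aq)]^2).
Solving for the unknown gives log [Cr²⁺(aq)] = 0.225, so [Cr²⁺(aq)] ≈ 1.7 M.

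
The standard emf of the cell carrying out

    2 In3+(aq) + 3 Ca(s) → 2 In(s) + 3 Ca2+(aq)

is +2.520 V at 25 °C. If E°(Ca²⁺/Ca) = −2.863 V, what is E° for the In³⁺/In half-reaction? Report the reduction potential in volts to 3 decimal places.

−0.343 V

In the reaction as written the In³⁺/In couple is reduced (cathode) and Ca²⁺/Ca is oxidized (anode), so E°cell = E°(In³⁺/In) − E°(Ca²⁺/Ca).
E°(In³⁺/In) = E°cell + E°(anode) = +2.520 + (−2.863) = −0.343 V.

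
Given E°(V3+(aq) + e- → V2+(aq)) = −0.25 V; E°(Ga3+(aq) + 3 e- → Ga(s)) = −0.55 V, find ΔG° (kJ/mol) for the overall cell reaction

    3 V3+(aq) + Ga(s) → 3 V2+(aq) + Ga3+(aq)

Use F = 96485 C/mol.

In the reaction as written V3+(aq) is reduced, so the V³⁺/V²⁺ couple is the cathode and Ga³⁺/Ga is the anode.
E°cell = −0.25 − (−0.55) = +0.30 V; balancing electrons gives n = 3.
ΔG° = −nFE°cell = −(3)(96485)(+0.30) J/mol = −86.8 kJ/mol.

−86.8 kJ/mol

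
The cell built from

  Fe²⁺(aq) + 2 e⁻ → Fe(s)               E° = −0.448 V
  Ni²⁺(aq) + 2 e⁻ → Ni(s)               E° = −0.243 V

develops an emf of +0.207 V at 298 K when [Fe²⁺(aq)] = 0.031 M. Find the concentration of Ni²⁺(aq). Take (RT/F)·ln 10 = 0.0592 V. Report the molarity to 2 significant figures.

Ni²⁺/Ni is the cathode (higher E°); E°cell = −0.243 − (−0.448) = +0.205 V with n = 2.
From the Nernst equation, log Q = n(E° − E)/0.0592 = 2·(+0.205 − (+0.207))/0.0592 = −0.068.
For Ni²⁺(aq) + Fe(s) → Ni(s) + Fe²⁺(aq), the reaction quotient is Q = [Fe²⁺(aq)] / [Ni²⁺(aq)].
Isolating [Ni²⁺(aq)] in Q = 10^{−0.068} yields log [Ni²⁺(aq)] = −1.441, i.e. 0.036 M.

0.036 M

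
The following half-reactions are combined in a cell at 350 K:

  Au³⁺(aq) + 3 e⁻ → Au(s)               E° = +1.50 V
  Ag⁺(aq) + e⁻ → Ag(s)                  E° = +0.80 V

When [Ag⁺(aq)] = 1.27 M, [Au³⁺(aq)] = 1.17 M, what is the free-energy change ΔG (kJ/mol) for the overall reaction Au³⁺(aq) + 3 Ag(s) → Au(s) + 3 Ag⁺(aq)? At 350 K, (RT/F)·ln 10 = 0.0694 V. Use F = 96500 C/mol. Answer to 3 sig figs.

−201 kJ/mol

The standard cell potential is +1.50 − (+0.80) = +0.70 V, with n = 3 electrons in the balanced equation.
The reaction quotient is [Ag⁺(aq)]^3 / [Au³⁺(aq)] = 1.75; by Nernst, E = +0.70 − (0.0694/3)(0.243) = +0.6944 V.
Then ΔG = −nFE = −3 × 96500 × +0.6944 J/mol = −201 kJ/mol.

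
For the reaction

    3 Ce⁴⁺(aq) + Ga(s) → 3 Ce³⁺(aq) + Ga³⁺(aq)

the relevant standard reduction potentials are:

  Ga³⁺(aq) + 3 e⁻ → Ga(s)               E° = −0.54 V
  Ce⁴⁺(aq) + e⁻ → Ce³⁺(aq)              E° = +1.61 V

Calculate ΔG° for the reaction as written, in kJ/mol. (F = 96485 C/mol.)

−622 kJ/mol

In the reaction as written Ce⁴⁺(aq) is reduced, so the Ce⁴⁺/Ce³⁺ couple is the cathode and Ga³⁺/Ga is the anode.
E°cell = +1.61 − (−0.54) = +2.15 V; balancing electrons gives n = 3.
ΔG° = −nFE°cell = −(3)(96485)(+2.15) J/mol = −622 kJ/mol.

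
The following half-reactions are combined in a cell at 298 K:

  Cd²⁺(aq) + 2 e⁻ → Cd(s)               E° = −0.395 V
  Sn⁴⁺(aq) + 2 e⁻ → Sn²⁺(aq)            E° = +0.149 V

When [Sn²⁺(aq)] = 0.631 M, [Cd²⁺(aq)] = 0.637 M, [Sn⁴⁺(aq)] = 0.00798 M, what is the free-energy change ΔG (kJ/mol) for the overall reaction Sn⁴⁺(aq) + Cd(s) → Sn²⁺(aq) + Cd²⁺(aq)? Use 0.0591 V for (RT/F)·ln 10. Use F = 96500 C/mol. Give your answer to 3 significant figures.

−95.3 kJ/mol

The standard cell potential is +0.149 − (−0.395) = +0.544 V, with n = 2 electrons in the balanced equation.
The reaction quotient is ([Sn²⁺(aq)]·[Cd²⁺(aq)]) / [Sn⁴⁺(aq)] = 50.4; by Nernst, E = +0.544 − (0.0591/2)(1.702) = +0.4937 V.
Then ΔG = −nFE = −2 × 96500 × +0.4937 J/mol = −95.3 kJ/mol.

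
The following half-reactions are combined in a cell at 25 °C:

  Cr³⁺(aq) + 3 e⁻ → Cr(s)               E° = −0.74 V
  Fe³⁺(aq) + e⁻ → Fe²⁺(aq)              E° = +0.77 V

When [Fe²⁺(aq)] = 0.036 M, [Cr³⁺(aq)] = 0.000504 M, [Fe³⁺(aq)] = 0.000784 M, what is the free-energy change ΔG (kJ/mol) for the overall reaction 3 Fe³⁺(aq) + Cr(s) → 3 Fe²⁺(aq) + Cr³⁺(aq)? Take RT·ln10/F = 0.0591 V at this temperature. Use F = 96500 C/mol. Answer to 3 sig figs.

−428 kJ/mol

E°cell = +0.77 − (−0.74) = +1.51 V; the balanced reaction transfers n = 3 electrons.
Q = ([Fe²⁺(aq)]^3·[Cr³⁺(aq)]) / [Fe³⁺(aq)]^3 = 48.8, so log Q = 1.688 and E = +1.51 − (0.0591/3)(1.688) = +1.4767 V.
ΔG = −nFE = −(3)(96500)(+1.4767) J/mol = −428 kJ/mol.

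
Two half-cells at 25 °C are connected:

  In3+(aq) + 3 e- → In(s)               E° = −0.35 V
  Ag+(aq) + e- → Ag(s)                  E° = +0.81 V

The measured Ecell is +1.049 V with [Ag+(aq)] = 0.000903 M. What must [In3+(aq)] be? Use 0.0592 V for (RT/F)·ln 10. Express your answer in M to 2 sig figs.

With Ag⁺/Ag at the cathode and In³⁺/In at the anode, E°cell = +0.81 − (−0.35) = +1.16 V (n = 3).
Rearranging E = E° − (0.0592/n)·log Q gives log Q = 3(+1.16 − (+1.049))/0.0592 = 5.625.
For 3 Ag+(aq) + In(s) → 3 Ag(s) + In3+(aq), the reaction quotient is Q = [In3+(aq)] / [Ag+(aq)]^3.
Solving for the unknown gives log [In3+(aq)] = −3.508, so [In3+(aq)] ≈ 0.00031 M.

0.00031 M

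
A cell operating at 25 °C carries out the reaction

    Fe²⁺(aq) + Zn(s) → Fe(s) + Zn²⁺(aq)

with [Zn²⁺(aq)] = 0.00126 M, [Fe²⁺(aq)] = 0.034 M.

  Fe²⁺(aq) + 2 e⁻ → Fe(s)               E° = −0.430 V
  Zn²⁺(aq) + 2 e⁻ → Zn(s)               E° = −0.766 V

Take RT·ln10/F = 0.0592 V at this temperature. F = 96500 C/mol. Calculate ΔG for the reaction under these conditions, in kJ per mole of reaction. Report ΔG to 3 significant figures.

−73.0 kJ/mol

E°cell = −0.430 − (−0.766) = +0.336 V; the balanced reaction transfers n = 2 electrons.
Here Q = [Zn²⁺(aq)] / [Fe²⁺(aq)] = 0.0371 (log Q = −1.431), giving E = +0.336 − (0.0592/2)·(−1.431) = +0.3784 V.
ΔG = −nFE = −(2)(96500)(+0.3784) J/mol = −73.0 kJ/mol.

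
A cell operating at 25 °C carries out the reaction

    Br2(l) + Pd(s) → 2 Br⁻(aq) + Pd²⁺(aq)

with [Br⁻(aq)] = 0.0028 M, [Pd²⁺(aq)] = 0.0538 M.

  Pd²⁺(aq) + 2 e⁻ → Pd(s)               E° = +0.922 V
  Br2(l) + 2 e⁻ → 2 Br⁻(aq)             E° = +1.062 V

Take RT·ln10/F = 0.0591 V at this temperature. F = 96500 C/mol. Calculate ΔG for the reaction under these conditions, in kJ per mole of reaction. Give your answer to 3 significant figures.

With Br₂/Br⁻ reduced at the cathode, E°cell = +1.062 − (+0.922) = +0.140 V and n = 2.
Here Q = [Br⁻(aq)]^2·[Pd²⁺(aq)] = 4.22×10^−7 (log Q = −6.375), giving E = +0.140 − (0.0591/2)·(−6.375) = +0.3284 V.
Then ΔG = −nFE = −2 × 96500 × +0.3284 J/mol = −63.4 kJ/mol.

−63.4 kJ/mol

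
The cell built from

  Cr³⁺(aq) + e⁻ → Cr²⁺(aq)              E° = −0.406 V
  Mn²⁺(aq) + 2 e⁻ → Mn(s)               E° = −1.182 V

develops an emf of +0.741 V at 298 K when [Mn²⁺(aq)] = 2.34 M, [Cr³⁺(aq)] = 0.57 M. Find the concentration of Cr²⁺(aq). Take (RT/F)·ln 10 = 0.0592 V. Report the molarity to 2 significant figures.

With Cr³⁺/Cr²⁺ at the cathode and Mn²⁺/Mn at the anode, E°cell = −0.406 − (−1.182) = +0.776 V (n = 2).
Rearranging E = E° − (0.0592/n)·log Q gives log Q = 2(+0.776 − (+0.741))/0.0592 = 1.182.
Balancing electrons gives 2 Cr³⁺(aq) + Mn(s) → 2 Cr²⁺(aq) + Mn²⁺(aq); thus Q = ([Cr²⁺(aq)]^2·[Mn²⁺(aq)]) / [Cr³⁺(aq)]^2.
Isolating [Cr²⁺(aq)] in Q = 10^{1.182} yields log [Cr²⁺(aq)] = 0.162, i.e. 1.5 M.

1.5 M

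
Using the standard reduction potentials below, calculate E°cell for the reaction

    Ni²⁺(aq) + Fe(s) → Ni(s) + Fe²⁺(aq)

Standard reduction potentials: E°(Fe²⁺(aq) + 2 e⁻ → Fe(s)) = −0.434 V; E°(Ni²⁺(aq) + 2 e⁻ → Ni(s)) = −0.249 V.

+0.185 V

Ni²⁺(aq) gains electrons, so the Ni²⁺/Ni couple is the cathode; the Fe²⁺/Fe couple is the anode.
E°cell = E°(cathode) − E°(anode) = −0.249 − (−0.434) = +0.185 V.
The positive value indicates the reaction is spontaneous as written.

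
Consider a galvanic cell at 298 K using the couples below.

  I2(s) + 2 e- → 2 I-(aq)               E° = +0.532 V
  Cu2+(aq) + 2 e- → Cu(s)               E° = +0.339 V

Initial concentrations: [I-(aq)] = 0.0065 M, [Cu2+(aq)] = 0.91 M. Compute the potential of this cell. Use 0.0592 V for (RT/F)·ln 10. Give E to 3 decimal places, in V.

+0.324 V

I₂/I⁻ is reduced (cathode, E° = +0.532 V) and Cu²⁺/Cu is oxidized (anode).
The standard potential is +0.532 − (+0.339) = +0.193 V and the balanced reaction transfers n = 2 electrons.
The balanced reaction is I2(s) + Cu(s) → 2 I-(aq) + Cu2+(aq), so Q = [I-(aq)]^2·[Cu2+(aq)] = 3.84×10^−5 and log Q = −4.415.
By the Nernst equation, E = +0.193 − (0.0592/2)·(−4.415) = +0.324 V.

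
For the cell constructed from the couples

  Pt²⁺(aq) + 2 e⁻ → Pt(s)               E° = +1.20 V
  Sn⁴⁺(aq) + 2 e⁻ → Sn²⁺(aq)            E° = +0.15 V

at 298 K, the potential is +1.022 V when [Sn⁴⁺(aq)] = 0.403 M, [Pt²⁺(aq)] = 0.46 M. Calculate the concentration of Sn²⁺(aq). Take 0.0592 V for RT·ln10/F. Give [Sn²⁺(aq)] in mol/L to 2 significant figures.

0.099 M

The Pt²⁺/Pt couple has the larger reduction potential, so it is the cathode: E°cell = +1.20 − (+0.15) = +1.05 V and n = 2.
From the Nernst equation, log Q = n(E° − E)/0.0592 = 2·(+1.05 − (+1.022))/0.0592 = 0.946.
For Pt²⁺(aq) + Sn²⁺(aq) → Pt(s) + Sn⁴⁺(aq), the reaction quotient is Q = [Sn⁴⁺(aq)] / ([Pt²⁺(aq)]·[Sn²⁺(aq)]).
Isolating [Sn²⁺(aq)] in Q = 10^{0.946} yields log [Sn²⁺(aq)] = −1.003, i.e. 0.099 M.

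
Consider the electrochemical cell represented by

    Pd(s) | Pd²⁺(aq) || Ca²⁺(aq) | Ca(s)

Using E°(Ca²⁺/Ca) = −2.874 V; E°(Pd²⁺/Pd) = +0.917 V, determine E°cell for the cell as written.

By convention the left-hand electrode in cell notation is the anode (oxidation) and the right-hand electrode is the cathode (reduction).
E°cell = E°(right) − E°(left) = −2.874 − (+0.917) = −3.791 V.
The negative sign shows that, as written, the cell would require an external voltage to drive the reaction.

−3.791 V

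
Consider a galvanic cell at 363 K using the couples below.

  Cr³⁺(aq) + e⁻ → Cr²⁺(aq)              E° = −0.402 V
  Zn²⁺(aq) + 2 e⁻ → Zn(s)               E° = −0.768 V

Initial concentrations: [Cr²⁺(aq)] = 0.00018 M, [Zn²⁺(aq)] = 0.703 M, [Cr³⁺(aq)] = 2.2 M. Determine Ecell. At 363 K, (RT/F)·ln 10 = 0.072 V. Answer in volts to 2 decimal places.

Cr³⁺/Cr²⁺ is reduced (cathode, E° = −0.402 V) and Zn²⁺/Zn is oxidized (anode).
The standard potential is −0.402 − (−0.768) = +0.366 V and the balanced reaction transfers n = 2 electrons.
For the overall reaction 2 Cr³⁺(aq) + Zn(s) → 2 Cr²⁺(aq) + Zn²⁺(aq), Q = ([Cr²⁺(aq)]^2·[Zn²⁺(aq)]) / [Cr³⁺(aq)]^2 = 4.71×10^−9, giving log Q = −8.327.
By the Nernst equation, E = +0.366 − (0.072/2)·(−8.327) = +0.67 V.

+0.67 V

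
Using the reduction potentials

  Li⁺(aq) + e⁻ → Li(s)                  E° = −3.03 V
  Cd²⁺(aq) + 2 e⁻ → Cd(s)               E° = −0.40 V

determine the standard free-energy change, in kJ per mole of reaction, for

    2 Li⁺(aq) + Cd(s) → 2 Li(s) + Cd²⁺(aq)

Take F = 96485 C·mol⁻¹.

+508 kJ/mol

In the reaction as written Li⁺(aq) is reduced, so the Li⁺/Li couple is the cathode and Cd²⁺/Cd is the anode.
E°cell = −3.03 − (−0.40) = −2.63 V; balancing electrons gives n = 2.
ΔG° = −nFE°cell = −(2)(96485)(−2.63) J/mol = +508 kJ/mol.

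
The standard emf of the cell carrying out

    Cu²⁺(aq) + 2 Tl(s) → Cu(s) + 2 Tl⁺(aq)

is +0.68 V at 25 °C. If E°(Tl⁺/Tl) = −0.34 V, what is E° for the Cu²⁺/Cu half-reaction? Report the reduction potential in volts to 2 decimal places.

In the reaction as written the Cu²⁺/Cu couple is reduced (cathode) and Tl⁺/Tl is oxidized (anode), so E°cell = E°(Cu²⁺/Cu) − E°(Tl⁺/Tl).
E°(Cu²⁺/Cu) = E°cell + E°(anode) = +0.68 + (−0.34) = +0.34 V.

+0.34 V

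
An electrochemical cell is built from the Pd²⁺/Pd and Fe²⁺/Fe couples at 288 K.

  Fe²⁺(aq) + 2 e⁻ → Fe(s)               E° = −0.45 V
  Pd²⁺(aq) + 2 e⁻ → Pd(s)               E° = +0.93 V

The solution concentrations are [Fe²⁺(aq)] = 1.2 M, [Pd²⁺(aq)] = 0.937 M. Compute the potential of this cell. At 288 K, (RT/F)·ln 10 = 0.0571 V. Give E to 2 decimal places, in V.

+1.38 V

The Pd²⁺/Pd couple has the more positive E°, so it is the cathode; Fe²⁺/Fe is the anode.
E°cell = +0.93 − (−0.45) = +1.38 V, with n = 2 electrons transferred.
Balancing gives Pd²⁺(aq) + Fe(s) → Pd(s) + Fe²⁺(aq); hence Q = [Fe²⁺(aq)] / [Pd²⁺(aq)] = 1.28 (log Q = 0.107).
Applying E = E° − (RT ln10/nF)·log Q gives +1.38 − (0.0571/2)(0.107) = +1.38 V.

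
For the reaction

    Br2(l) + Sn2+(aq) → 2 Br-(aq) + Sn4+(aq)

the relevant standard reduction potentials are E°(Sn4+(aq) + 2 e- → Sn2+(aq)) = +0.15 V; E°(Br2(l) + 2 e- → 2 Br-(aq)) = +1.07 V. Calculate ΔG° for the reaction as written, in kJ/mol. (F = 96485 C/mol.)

In the reaction as written Br2(l) is reduced, so the Br₂/Br⁻ couple is the cathode and Sn⁴⁺/Sn²⁺ is the anode.
E°cell = +1.07 − (+0.15) = +0.92 V; balancing electrons gives n = 2.
ΔG° = −nFE°cell = −(2)(96485)(+0.92) J/mol = −178 kJ/mol.

−178 kJ/mol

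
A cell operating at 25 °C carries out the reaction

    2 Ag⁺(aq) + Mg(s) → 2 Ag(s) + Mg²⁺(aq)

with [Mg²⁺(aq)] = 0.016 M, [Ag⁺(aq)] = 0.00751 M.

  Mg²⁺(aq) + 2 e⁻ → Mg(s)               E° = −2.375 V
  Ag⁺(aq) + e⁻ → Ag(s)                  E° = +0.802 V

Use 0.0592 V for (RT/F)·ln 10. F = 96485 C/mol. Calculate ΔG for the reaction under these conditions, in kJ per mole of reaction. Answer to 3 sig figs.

−599 kJ/mol

With Ag⁺/Ag reduced at the cathode, E°cell = +0.802 − (−2.375) = +3.177 V and n = 2.
Q = [Mg²⁺(aq)] / [Ag⁺(aq)]^2 = 284, so log Q = 2.453 and E = +3.177 − (0.0592/2)(2.453) = +3.1044 V.
Then ΔG = −nFE = −2 × 96485 × +3.1044 J/mol = −599 kJ/mol.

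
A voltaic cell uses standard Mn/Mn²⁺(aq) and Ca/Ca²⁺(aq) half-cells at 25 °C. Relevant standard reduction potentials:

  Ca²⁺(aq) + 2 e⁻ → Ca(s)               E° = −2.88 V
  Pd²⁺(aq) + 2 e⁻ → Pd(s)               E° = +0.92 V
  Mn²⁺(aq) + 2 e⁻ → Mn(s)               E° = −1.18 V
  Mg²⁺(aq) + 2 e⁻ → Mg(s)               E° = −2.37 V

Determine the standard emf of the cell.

+1.70 V

Of the two couples in this cell, the one with the more positive reduction potential is reduced at the cathode: here that is Mn²⁺/Mn (−1.18 V); Ca²⁺/Ca (−2.88 V) is the anode.
E°cell = E°(cathode) − E°(anode) = −1.18 − (−2.88) = +1.70 V.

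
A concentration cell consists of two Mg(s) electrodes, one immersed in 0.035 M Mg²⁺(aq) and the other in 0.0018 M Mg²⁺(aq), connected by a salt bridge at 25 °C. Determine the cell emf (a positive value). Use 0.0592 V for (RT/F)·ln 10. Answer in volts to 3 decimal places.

0.038 V

For a concentration cell E°cell = 0, since both electrodes use the same couple.
The compartment with the higher Mg²⁺(aq) concentration (0.035 M) acts as the cathode; ions are reduced there and produced at the dilute (0.0018 M) anode.
With n = 2, Ecell = −(0.0592/2)·log([dilute]/[conc]) = −(0.0592/2)·log(0.0018/0.035) = +0.038 V.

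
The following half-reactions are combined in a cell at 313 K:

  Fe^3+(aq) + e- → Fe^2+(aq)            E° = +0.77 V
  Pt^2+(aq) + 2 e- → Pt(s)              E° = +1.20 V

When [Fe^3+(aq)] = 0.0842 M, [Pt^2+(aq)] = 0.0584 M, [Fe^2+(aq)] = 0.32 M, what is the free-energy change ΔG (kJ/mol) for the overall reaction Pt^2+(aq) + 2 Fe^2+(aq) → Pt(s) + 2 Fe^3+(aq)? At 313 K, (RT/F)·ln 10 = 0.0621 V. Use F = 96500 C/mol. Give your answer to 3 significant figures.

E°cell = +1.20 − (+0.77) = +0.43 V; the balanced reaction transfers n = 2 electrons.
Here Q = [Fe^3+(aq)]^2 / ([Pt^2+(aq)]·[Fe^2+(aq)]^2) = 1.19 (log Q = 0.074), giving E = +0.43 − (0.0621/2)·(0.074) = +0.4277 V.
ΔG = −nFE = −(2)(96500)(+0.4277) J/mol = −82.5 kJ/mol.

−82.5 kJ/mol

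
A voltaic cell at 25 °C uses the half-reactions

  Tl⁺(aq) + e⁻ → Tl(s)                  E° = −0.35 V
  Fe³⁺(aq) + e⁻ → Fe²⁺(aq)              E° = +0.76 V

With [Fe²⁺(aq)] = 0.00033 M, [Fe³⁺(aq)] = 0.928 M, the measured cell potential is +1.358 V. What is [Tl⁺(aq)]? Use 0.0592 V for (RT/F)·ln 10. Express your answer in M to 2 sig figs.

With Fe³⁺/Fe²⁺ at the cathode and Tl⁺/Tl at the anode, E°cell = +0.76 − (−0.35) = +1.11 V (n = 1).
Since E = E° − (0.0592/n)·log Q, log Q = n(E° − E)/0.0592 = −4.189.
For Fe³⁺(aq) + Tl(s) → Fe²⁺(aq) + Tl⁺(aq), the reaction quotient is Q = ([Fe²⁺(aq)]·[Tl⁺(aq)]) / [Fe³⁺(aq)].
Solving for the unknown gives log [Tl⁺(aq)] = −0.740, so [Tl⁺(aq)] ≈ 0.18 M.

0.18 M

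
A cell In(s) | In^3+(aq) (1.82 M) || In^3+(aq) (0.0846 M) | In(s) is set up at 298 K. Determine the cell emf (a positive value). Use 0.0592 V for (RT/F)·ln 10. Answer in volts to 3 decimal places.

0.026 V

For a concentration cell E°cell = 0, since both electrodes use the same couple.
The compartment with the higher In^3+(aq) concentration (1.82 M) acts as the cathode; ions are reduced there and produced at the dilute (0.0846 M) anode.
With n = 3, Ecell = −(0.0592/3)·log([dilute]/[conc]) = −(0.0592/3)·log(0.0846/1.82) = +0.026 V.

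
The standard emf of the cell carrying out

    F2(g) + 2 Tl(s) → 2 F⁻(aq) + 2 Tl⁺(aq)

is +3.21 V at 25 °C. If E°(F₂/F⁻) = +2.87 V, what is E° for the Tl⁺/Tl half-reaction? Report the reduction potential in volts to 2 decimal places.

−0.34 V

In the reaction as written the F₂/F⁻ couple is reduced (cathode) and Tl⁺/Tl is oxidized (anode), so E°cell = E°(F₂/F⁻) − E°(Tl⁺/Tl).
E°(Tl⁺/Tl) = E°(cathode) − E°cell = +2.87 − (+3.21) = −0.34 V.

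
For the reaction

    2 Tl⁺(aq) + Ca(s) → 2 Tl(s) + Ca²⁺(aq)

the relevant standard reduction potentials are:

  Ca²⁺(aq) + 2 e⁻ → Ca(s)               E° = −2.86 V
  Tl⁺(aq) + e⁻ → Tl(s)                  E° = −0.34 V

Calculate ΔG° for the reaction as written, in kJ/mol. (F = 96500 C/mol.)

In the reaction as written Tl⁺(aq) is reduced, so the Tl⁺/Tl couple is the cathode and Ca²⁺/Ca is the anode.
E°cell = −0.34 − (−2.86) = +2.52 V; balancing electrons gives n = 2.
ΔG° = −nFE°cell = −(2)(96500)(+2.52) J/mol = −486 kJ/mol.

−486 kJ/mol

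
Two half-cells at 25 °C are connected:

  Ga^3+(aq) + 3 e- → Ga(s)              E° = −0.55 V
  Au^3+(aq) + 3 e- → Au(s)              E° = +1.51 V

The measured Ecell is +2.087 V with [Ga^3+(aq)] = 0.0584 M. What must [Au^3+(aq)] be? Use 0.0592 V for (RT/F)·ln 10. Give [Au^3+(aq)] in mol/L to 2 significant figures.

1.4 M

Au³⁺/Au is the cathode (higher E°); E°cell = +1.51 − (−0.55) = +2.06 V with n = 3.
From the Nernst equation, log Q = n(E° − E)/0.0592 = 3·(+2.06 − (+2.087))/0.0592 = −1.368.
Balancing electrons gives Au^3+(aq) + Ga(s) → Au(s) + Ga^3+(aq); thus Q = [Ga^3+(aq)] / [Au^3+(aq)].
Substituting the known concentrations and solving, log [Au^3+(aq)] = 0.134 and [Au^3+(aq)] = 1.4 M.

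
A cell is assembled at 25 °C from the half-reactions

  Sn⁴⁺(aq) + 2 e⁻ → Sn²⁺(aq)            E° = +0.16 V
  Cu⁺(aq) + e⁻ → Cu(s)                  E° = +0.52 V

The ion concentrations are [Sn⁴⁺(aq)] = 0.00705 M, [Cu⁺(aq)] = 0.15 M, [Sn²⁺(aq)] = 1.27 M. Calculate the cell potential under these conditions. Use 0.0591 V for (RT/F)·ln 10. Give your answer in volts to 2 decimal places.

+0.38 V

Cu⁺/Cu is reduced (cathode, E° = +0.52 V) and Sn⁴⁺/Sn²⁺ is oxidized (anode).
E°cell = E°cat − E°an = +0.52 − (+0.16) = +0.36 V; n = 2.
For the overall reaction 2 Cu⁺(aq) + Sn²⁺(aq) → 2 Cu(s) + Sn⁴⁺(aq), Q = [Sn⁴⁺(aq)] / ([Cu⁺(aq)]^2·[Sn²⁺(aq)]) = 0.247, giving log Q = −0.608.
E = E° − (0.0591/n)·log Q = +0.36 − (0.0591/2)(−0.608) = +0.38 V.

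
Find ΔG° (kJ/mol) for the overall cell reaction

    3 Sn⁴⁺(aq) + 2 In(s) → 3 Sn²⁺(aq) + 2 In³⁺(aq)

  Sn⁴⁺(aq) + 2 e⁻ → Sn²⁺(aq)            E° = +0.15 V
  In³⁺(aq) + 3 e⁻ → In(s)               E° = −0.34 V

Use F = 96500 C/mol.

In the reaction as written Sn⁴⁺(aq) is reduced, so the Sn⁴⁺/Sn²⁺ couple is the cathode and In³⁺/In is the anode.
E°cell = +0.15 − (−0.34) = +0.49 V; balancing electrons gives n = 6.
ΔG° = −nFE°cell = −(6)(96500)(+0.49) J/mol = −284 kJ/mol.

−284 kJ/mol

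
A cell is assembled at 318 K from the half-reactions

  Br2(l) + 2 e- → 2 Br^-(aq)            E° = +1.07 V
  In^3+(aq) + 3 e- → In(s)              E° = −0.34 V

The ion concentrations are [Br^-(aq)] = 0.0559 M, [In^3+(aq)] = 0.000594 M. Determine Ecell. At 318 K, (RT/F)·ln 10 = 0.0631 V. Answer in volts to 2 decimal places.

Since E°(Br₂/Br⁻) > E°(In³⁺/In), Br₂/Br⁻ serves as the cathode.
E°cell = +1.07 − (−0.34) = +1.41 V, with n = 6 electrons transferred.
For the overall reaction 3 Br2(l) + 2 In(s) → 6 Br^-(aq) + 2 In^3+(aq), Q = [Br^-(aq)]^6·[In^3+(aq)]^2 = 1.08×10^−14, giving log Q = −13.968.
By the Nernst equation, E = +1.41 − (0.0631/6)·(−13.968) = +1.56 V.

+1.56 V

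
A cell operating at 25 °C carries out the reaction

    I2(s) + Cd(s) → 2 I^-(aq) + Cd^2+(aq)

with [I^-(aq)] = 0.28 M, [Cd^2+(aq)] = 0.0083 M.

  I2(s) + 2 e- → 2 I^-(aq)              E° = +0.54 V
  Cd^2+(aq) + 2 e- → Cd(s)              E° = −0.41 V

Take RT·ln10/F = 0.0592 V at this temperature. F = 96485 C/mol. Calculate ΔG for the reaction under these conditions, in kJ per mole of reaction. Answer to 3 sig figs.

The standard cell potential is +0.54 − (−0.41) = +0.95 V, with n = 2 electrons in the balanced equation.
Q = [I^-(aq)]^2·[Cd^2+(aq)] = 0.000651, so log Q = −3.187 and E = +0.95 − (0.0592/2)(−3.187) = +1.0443 V.
Then ΔG = −nFE = −2 × 96485 × +1.0443 J/mol = −202 kJ/mol.

−202 kJ/mol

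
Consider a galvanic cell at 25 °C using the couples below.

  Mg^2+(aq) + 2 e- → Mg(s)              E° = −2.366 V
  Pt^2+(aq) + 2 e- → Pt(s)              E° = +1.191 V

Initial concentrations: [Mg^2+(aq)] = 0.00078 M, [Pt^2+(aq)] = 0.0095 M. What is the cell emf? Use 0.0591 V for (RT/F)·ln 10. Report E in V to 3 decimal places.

The Pt²⁺/Pt couple has the more positive E°, so it is the cathode; Mg²⁺/Mg is the anode.
E°cell = +1.191 − (−2.366) = +3.557 V, with n = 2 electrons transferred.
For the overall reaction Pt^2+(aq) + Mg(s) → Pt(s) + Mg^2+(aq), Q = [Mg^2+(aq)] / [Pt^2+(aq)] = 0.0821, giving log Q = −1.086.
Applying E = E° − (RT ln10/nF)·log Q gives +3.557 − (0.0591/2)(−1.086) = +3.589 V.

+3.589 V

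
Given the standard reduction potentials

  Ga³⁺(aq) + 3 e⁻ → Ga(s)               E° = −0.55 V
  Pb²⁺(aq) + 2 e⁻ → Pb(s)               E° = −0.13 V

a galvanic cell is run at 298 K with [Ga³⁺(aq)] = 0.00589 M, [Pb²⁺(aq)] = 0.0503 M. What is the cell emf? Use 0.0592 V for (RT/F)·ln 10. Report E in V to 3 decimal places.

+0.426 V

The Pb²⁺/Pb couple has the more positive E°, so it is the cathode; Ga³⁺/Ga is the anode.
E°cell = −0.13 − (−0.55) = +0.42 V, with n = 6 electrons transferred.
The balanced reaction is 3 Pb²⁺(aq) + 2 Ga(s) → 3 Pb(s) + 2 Ga³⁺(aq), so Q = [Ga³⁺(aq)]^2 / [Pb²⁺(aq)]^3 = 0.273 and log Q = −0.564.
E = E° − (0.0592/n)·log Q = +0.42 − (0.0592/6)(−0.564) = +0.426 V.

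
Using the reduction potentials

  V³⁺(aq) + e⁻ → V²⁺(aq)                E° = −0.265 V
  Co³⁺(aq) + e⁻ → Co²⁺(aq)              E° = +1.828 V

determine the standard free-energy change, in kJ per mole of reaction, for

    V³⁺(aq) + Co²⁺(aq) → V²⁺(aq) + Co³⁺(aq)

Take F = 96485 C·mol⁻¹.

+202 kJ/mol

In the reaction as written V³⁺(aq) is reduced, so the V³⁺/V²⁺ couple is the cathode and Co³⁺/Co²⁺ is the anode.
E°cell = −0.265 − (+1.828) = −2.093 V; balancing electrons gives n = 1.
ΔG° = −nFE°cell = −(1)(96485)(−2.093) J/mol = +202 kJ/mol.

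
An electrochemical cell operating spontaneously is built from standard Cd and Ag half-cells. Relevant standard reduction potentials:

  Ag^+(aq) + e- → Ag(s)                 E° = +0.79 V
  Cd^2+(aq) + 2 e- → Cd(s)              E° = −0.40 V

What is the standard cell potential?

+1.19 V

The Ag⁺/Ag couple has the higher E°, so Ag ion is reduced (cathode) and Cd is oxidized (anode).
E°cell = E°(cathode) − E°(anode) = +0.79 − (−0.40) = +1.19 V.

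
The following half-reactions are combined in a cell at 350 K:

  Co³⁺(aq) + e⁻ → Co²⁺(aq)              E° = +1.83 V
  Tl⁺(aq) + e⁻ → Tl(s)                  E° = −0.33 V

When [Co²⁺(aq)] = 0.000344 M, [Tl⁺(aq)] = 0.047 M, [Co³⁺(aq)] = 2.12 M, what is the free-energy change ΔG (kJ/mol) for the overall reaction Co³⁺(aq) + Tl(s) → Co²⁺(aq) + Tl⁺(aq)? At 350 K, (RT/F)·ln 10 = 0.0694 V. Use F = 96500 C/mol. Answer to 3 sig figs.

−243 kJ/mol

E°cell = +1.83 − (−0.33) = +2.16 V; the balanced reaction transfers n = 1 electron.
Here Q = ([Co²⁺(aq)]·[Tl⁺(aq)]) / [Co³⁺(aq)] = 7.63×10^−6 (log Q = −5.118), giving E = +2.16 − (0.0694/1)·(−5.118) = +2.5152 V.
ΔG = −nFE = −(1)(96500)(+2.5152) J/mol = −243 kJ/mol.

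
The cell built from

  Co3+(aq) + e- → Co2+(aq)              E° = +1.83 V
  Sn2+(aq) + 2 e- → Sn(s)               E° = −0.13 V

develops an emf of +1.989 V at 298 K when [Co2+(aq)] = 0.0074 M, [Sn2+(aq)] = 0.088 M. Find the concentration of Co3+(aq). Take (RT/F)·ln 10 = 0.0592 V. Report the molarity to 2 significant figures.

0.0068 M

The Co³⁺/Co²⁺ couple has the larger reduction potential, so it is the cathode: E°cell = +1.83 − (−0.13) = +1.96 V and n = 2.
Since E = E° − (0.0592/n)·log Q, log Q = n(E° − E)/0.0592 = −0.980.
For 2 Co3+(aq) + Sn(s) → 2 Co2+(aq) + Sn2+(aq), the reaction quotient is Q = ([Co2+(aq)]^2·[Sn2+(aq)]) / [Co3+(aq)]^2.
Substituting the known concentrations and solving, log [Co3+(aq)] = −2.169 and [Co3+(aq)] = 0.0068 M.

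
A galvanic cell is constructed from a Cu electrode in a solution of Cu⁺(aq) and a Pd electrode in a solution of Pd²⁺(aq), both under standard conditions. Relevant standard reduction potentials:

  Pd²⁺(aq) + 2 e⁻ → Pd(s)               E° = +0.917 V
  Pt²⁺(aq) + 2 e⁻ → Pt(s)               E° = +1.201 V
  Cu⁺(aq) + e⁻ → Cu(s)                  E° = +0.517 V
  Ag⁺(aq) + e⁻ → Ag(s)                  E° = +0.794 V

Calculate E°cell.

+0.400 V

Of the two couples in this cell, the one with the more positive reduction potential is reduced at the cathode: here that is Pd²⁺/Pd (+0.917 V); Cu⁺/Cu (+0.517 V) is the anode.
E°cell = E°(cathode) − E°(anode) = +0.917 − (+0.517) = +0.400 V.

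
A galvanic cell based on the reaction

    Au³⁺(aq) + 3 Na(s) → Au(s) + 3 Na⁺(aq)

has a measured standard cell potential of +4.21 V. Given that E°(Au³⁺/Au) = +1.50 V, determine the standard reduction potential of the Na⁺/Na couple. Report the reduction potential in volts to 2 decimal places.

−2.71 V

In the reaction as written the Au³⁺/Au couple is reduced (cathode) and Na⁺/Na is oxidized (anode), so E°cell = E°(Au³⁺/Au) − E°(Na⁺/Na).
E°(Na⁺/Na) = E°(cathode) − E°cell = +1.50 − (+4.21) = −2.71 V.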